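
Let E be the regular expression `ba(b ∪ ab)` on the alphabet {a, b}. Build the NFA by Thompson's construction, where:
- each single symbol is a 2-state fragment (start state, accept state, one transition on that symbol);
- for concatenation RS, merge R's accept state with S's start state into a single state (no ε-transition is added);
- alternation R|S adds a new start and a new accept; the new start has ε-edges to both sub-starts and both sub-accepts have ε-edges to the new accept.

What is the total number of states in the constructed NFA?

9

Building bottom-up:
Each of the 5 symbol leaves contributes a 2-state fragment.
  ab — 3 states
  b ∪ ab — 7 states
  ba(b ∪ ab) — 9 states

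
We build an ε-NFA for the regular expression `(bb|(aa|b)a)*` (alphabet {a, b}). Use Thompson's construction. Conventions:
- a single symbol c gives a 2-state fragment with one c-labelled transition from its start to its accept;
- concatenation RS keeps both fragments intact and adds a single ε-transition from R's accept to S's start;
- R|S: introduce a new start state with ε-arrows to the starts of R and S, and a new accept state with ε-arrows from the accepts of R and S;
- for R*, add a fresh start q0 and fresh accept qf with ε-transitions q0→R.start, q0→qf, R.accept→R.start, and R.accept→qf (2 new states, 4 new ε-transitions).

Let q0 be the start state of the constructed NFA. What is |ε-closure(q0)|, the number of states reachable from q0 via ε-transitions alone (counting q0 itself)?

Work bottom-up. For each fragment F, track |ε-closure(F.start)| and whether F's accept lies in that closure (i.e. whether F accepts ε). A single-symbol fragment has closure size 1 and does not accept ε.
  bb — |ε-closure| equals the left operand's closure size = 1 (its accept is not ε-reachable, so the closure stops there)
  aa — |ε-closure| equals the left operand's closure size = 1 (its accept is not ε-reachable, so the closure stops there)
  aa|b — |ε-closure| = 1 + 1 + 1 = 3 (the new accept is not ε-reachable since no branch accepts ε)
  (aa|b)a — |ε-closure| equals the left operand's closure size = 3 (its accept is not ε-reachable, so the closure stops there)
  bb|(aa|b)a — new start ε-reaches every alternative's start; none of them accept ε, so the new accept is not reached: |ε-closure| = 1 + 1 + 3 = 5
  (bb|(aa|b)a)* — |ε-closure| = 1 (new start) + 5 (body) + 1 (new accept) = 7

7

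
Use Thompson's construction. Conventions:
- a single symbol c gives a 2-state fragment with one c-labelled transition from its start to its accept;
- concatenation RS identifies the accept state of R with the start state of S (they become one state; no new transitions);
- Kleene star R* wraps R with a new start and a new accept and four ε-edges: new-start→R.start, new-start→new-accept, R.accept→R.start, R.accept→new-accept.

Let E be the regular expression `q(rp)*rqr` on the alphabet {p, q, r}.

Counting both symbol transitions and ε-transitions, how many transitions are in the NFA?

Per subexpression:
Each of the 6 symbol leaves contributes 1 transition (1 symbol, 0 ε).
  rp → 2 transitions (2 symbol, 0 ε)
  (rp)* → 6 transitions (2 symbol, 4 ε)
  q(rp)*rqr → 10 transitions (6 symbol, 4 ε)

10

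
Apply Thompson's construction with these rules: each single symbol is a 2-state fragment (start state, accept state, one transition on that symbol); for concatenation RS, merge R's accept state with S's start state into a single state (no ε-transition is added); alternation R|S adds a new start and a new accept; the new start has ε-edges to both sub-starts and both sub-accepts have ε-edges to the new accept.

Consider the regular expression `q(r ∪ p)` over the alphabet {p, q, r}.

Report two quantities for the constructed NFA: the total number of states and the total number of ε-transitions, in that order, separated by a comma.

Recursing over subexpressions:
Each of the 3 symbol leaves contributes 2 states and 0 ε-transitions.
  r ∪ p → 6 states, 4 ε-transitions
  q(r ∪ p) → 7 states, 4 ε-transitions

7, 4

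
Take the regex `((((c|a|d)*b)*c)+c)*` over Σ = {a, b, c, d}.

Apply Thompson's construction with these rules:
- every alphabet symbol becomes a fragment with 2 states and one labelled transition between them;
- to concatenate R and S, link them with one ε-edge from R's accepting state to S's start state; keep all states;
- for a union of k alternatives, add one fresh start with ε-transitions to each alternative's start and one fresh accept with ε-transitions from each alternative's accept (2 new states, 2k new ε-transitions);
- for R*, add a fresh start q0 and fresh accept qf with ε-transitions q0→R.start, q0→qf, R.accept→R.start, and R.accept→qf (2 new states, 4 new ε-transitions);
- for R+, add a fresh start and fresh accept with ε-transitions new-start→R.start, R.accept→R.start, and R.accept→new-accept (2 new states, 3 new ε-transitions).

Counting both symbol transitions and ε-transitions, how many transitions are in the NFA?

30

Per subexpression:
Each of the 6 symbol leaves contributes 1 transition (1 symbol, 0 ε).
  c|a|d = 9 transitions (3 symbol, 6 ε)
  (c|a|d)* = 13 transitions (3 symbol, 10 ε)
  (c|a|d)*b = 15 transitions (4 symbol, 11 ε)
  ((c|a|d)*b)* = 19 transitions (4 symbol, 15 ε)
  ((c|a|d)*b)*c = 21 transitions (5 symbol, 16 ε)
  (((c|a|d)*b)*c)+ = 24 transitions (5 symbol, 19 ε)
  (((c|a|d)*b)*c)+c = 26 transitions (6 symbol, 20 ε)
  ((((c|a|d)*b)*c)+c)* = 30 transitions (6 symbol, 24 ε)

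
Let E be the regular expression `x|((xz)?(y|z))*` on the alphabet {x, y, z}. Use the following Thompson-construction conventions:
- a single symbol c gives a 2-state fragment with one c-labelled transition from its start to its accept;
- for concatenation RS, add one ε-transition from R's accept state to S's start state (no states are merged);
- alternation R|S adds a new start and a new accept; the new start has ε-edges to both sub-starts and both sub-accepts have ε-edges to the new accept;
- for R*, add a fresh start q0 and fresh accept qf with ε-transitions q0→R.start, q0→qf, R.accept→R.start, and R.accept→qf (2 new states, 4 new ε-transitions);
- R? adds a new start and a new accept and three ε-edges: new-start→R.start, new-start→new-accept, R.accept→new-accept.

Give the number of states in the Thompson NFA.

Building bottom-up:
Each of the 5 symbol leaves contributes a 2-state fragment.
  xz : 4 states
  (xz)? : 6 states
  y|z : 6 states
  (xz)?(y|z) : 12 states
  ((xz)?(y|z))* : 14 states
  x|((xz)?(y|z))* : 18 states

18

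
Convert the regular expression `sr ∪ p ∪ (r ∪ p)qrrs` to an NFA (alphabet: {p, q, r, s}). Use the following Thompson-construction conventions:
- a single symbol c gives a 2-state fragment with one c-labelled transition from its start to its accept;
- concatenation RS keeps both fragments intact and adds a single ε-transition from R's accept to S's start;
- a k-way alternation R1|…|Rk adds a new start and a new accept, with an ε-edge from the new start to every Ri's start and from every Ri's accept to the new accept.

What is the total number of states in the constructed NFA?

22

By structural recursion:
Each of the 9 symbol leaves contributes a 2-state fragment.
  sr → 4 states
  r ∪ p → 6 states
  (r ∪ p)qrrs → 14 states
  sr ∪ p ∪ (r ∪ p)qrrs → 22 states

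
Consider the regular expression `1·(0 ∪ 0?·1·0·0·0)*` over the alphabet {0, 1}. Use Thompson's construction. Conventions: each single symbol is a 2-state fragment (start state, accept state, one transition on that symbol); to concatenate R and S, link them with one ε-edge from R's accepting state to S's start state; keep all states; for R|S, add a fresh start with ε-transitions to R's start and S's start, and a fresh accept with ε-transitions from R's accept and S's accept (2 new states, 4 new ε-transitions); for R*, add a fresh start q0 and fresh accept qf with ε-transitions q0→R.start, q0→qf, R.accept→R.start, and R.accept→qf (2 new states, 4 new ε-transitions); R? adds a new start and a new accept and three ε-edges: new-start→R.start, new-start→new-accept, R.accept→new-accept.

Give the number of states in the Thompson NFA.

Bottom-up over the parse tree:
Each of the 7 symbol leaves contributes a 2-state fragment.
  0? — 4 states
  0?·1·0·0·0 — 12 states
  0 ∪ 0?·1·0·0·0 — 16 states
  (0 ∪ 0?·1·0·0·0)* — 18 states
  1·(0 ∪ 0?·1·0·0·0)* — 20 states

20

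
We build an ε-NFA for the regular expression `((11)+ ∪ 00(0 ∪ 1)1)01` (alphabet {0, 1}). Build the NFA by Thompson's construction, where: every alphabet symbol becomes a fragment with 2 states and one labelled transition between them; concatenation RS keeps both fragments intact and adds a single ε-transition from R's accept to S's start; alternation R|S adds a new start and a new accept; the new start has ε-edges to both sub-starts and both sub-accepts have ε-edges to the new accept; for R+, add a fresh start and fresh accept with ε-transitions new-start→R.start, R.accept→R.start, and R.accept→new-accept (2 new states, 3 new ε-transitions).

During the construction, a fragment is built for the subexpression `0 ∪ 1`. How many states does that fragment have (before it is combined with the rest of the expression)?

6

Fragment for `0 ∪ 1`:
Each of the 2 symbol leaves contributes a 2-state fragment.
  0 ∪ 1 → 6 states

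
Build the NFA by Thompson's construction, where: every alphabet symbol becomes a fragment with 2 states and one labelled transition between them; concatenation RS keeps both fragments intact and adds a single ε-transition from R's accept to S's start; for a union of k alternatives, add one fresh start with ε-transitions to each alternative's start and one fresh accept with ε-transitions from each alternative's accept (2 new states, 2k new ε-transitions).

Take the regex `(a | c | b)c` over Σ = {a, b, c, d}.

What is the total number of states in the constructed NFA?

10

Building bottom-up:
Each of the 4 symbol leaves contributes a 2-state fragment.
  a | c | b : 8 states
  (a | c | b)c : 10 states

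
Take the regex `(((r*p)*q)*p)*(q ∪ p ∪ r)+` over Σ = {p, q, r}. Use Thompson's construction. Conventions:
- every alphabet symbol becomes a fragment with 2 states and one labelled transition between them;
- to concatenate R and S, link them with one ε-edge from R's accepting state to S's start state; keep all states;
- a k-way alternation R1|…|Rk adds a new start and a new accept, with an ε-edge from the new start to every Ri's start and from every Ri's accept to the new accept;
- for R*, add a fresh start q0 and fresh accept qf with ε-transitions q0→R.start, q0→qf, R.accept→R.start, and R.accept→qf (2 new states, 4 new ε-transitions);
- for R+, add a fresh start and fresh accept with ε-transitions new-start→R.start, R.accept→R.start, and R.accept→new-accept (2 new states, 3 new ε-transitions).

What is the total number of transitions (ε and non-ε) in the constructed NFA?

36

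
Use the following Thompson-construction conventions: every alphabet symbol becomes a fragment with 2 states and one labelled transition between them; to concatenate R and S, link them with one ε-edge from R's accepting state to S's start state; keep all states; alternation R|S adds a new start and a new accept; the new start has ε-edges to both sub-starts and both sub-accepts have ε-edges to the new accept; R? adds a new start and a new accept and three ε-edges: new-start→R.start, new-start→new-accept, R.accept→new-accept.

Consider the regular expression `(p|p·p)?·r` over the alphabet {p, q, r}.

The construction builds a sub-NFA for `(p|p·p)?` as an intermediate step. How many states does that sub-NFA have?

Fragment for `(p|p·p)?`:
Each of the 3 symbol leaves contributes a 2-state fragment.
  p·p → 4 states
  p|p·p → 8 states
  (p|p·p)? → 10 states

10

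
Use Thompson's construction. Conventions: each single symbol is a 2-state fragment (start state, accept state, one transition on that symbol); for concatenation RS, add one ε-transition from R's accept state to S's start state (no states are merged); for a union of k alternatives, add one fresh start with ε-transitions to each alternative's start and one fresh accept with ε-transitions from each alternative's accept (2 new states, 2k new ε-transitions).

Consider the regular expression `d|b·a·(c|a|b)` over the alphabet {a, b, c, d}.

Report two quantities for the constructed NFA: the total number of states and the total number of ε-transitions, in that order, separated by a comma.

By structural recursion:
Each of the 6 symbol leaves contributes 2 states and 0 ε-transitions.
  c|a|b = 8 states, 6 ε-transitions
  b·a·(c|a|b) = 12 states, 8 ε-transitions
  d|b·a·(c|a|b) = 16 states, 12 ε-transitions

16, 12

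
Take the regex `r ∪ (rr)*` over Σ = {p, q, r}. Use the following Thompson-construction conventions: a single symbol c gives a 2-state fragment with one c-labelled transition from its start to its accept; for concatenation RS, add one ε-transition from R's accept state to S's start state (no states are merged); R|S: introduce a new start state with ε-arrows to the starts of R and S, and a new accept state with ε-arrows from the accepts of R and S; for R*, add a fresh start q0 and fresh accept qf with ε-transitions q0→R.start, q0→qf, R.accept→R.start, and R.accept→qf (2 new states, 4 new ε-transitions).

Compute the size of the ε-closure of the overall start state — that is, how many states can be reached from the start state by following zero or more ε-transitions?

6

Let C(F) = |ε-closure(F.start)| within fragment F, and note whether F accepts ε. Symbol fragments have C = 1 and do not accept ε. Then:
  rr → |ε-closure| equals the left operand's closure size = 1 (its accept is not ε-reachable, so the closure stops there)
  (rr)* → new start has ε-edges to the inner start and to the new accept, so |ε-closure| = 2 + 1 = 3
  r ∪ (rr)* → new start ε-reaches every alternative's start; at least one alternative accepts ε, so the union's new accept is reached too: |ε-closure| = 1 + 1 + 3 + 1 = 6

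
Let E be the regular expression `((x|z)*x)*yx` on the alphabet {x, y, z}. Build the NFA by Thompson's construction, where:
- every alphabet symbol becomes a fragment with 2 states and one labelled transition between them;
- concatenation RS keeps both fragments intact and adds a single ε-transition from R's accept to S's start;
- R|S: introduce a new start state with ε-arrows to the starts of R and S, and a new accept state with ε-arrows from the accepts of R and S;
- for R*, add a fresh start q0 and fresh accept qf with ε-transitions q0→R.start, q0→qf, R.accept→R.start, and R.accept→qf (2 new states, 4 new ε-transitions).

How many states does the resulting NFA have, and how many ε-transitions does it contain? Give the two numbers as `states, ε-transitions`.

16, 15

Per subexpression:
Each of the 5 symbol leaves contributes 2 states and 0 ε-transitions.
  x|z = 6 states, 4 ε-transitions
  (x|z)* = 8 states, 8 ε-transitions
  (x|z)*x = 10 states, 9 ε-transitions
  ((x|z)*x)* = 12 states, 13 ε-transitions
  ((x|z)*x)*yx = 16 states, 15 ε-transitions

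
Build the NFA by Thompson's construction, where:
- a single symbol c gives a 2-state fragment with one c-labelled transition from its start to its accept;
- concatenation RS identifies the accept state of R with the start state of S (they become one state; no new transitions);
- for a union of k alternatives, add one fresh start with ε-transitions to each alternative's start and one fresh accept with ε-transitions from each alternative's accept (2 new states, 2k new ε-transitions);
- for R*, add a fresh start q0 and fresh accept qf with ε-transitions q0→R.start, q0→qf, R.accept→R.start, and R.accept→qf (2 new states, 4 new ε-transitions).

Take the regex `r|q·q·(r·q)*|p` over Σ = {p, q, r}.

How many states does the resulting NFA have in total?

Per subexpression:
Each of the 6 symbol leaves contributes a 2-state fragment.
  r·q = 3 states
  (r·q)* = 5 states
  q·q·(r·q)* = 7 states
  r|q·q·(r·q)*|p = 13 states

13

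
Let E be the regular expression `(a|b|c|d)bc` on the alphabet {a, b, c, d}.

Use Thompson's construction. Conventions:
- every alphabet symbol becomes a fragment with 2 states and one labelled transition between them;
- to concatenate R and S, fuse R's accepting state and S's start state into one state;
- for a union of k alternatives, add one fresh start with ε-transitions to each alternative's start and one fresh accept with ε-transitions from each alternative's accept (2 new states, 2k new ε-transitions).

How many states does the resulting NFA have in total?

12

By structural recursion:
Each of the 6 symbol leaves contributes a 2-state fragment.
  a|b|c|d = 10 states
  (a|b|c|d)bc = 12 states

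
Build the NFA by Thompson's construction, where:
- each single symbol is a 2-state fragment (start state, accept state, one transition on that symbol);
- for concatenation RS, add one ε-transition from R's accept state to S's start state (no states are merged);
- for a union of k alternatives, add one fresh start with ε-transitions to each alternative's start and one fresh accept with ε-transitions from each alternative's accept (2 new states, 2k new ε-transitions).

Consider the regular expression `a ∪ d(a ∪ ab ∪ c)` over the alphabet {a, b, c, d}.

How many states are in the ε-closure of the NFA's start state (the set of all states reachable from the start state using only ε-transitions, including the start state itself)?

Compute the ε-closure size of each fragment's start state recursively; a symbol fragment's start has no outgoing ε-edge, so its closure is just itself (size 1).
  ab — same as the first factor's closure: C = 1
  a ∪ ab ∪ c — new start ε-reaches every alternative's start; none of them accept ε, so the new accept is not reached: C = 1 + 1 + 1 + 1 = 4
  d(a ∪ ab ∪ c) — same as the first factor's closure: C = 1
  a ∪ d(a ∪ ab ∪ c) — new start ε-reaches every alternative's start; none of them accept ε, so the new accept is not reached: C = 1 + 1 + 1 = 3

3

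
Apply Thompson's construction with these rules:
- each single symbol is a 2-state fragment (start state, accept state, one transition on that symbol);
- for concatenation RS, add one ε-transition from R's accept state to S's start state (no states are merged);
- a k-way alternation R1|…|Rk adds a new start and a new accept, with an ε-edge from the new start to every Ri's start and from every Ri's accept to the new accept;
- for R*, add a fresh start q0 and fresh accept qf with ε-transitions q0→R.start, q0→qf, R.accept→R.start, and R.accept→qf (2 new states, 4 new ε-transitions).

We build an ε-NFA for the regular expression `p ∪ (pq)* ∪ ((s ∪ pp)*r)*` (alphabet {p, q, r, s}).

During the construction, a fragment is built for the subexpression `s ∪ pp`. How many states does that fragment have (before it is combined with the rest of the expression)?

8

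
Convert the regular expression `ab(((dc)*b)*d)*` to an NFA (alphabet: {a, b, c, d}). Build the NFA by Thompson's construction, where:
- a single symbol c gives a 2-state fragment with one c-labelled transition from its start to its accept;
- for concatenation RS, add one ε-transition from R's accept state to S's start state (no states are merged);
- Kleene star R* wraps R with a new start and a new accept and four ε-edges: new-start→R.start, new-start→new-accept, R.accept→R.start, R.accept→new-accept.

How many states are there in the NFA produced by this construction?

18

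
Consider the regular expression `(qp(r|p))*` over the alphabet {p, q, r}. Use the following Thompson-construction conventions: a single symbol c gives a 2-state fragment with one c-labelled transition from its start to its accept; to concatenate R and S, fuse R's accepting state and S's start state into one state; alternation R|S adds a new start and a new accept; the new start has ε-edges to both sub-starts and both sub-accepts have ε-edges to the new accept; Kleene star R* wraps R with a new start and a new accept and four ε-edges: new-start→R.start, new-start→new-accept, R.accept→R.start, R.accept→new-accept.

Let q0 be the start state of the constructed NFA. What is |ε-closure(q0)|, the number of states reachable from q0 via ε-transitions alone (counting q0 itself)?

Work bottom-up. For each fragment F, track |ε-closure(F.start)| and whether F's accept lies in that closure (i.e. whether F accepts ε). A single-symbol fragment has closure size 1 and does not accept ε.
  r|p : new start ε-reaches every alternative's start; none of them accept ε, so the new accept is not reached: |closure| = 1 + 1 + 1 = 3
  qp(r|p) : same as the first factor's closure: |closure| = 1
  (qp(r|p))* : new start has ε-edges to the inner start and to the new accept, so |closure| = 2 + 1 = 3

3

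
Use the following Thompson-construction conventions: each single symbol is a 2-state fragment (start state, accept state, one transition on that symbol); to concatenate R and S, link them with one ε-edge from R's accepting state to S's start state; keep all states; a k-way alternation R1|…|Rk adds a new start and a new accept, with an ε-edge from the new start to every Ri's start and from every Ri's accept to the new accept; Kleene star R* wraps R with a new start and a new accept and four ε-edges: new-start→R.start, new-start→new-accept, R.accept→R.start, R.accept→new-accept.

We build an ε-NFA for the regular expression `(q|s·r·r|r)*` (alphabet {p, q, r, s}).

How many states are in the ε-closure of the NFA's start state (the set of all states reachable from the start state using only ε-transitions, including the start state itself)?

6

Work bottom-up. For each fragment F, track |ε-closure(F.start)| and whether F's accept lies in that closure (i.e. whether F accepts ε). A single-symbol fragment has closure size 1 and does not accept ε.
  s·r·r — same as the first factor's closure: C = 1
  q|s·r·r|r — C = 1 + 1 + 1 + 1 = 4 (the new accept is not ε-reachable since no branch accepts ε)
  (q|s·r·r|r)* — new start has ε-edges to the inner start and to the new accept, so C = 2 + 4 = 6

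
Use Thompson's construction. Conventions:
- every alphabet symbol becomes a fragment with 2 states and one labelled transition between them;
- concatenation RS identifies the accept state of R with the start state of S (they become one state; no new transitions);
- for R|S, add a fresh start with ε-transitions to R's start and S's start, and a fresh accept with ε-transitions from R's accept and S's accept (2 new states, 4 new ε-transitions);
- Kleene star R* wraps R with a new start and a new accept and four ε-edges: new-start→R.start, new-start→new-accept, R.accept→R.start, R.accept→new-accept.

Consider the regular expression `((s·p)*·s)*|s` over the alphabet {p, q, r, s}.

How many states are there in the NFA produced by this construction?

12

Per subexpression:
Each of the 4 symbol leaves contributes a 2-state fragment.
  s·p : 3 states
  (s·p)* : 5 states
  (s·p)*·s : 6 states
  ((s·p)*·s)* : 8 states
  ((s·p)*·s)*|s : 12 states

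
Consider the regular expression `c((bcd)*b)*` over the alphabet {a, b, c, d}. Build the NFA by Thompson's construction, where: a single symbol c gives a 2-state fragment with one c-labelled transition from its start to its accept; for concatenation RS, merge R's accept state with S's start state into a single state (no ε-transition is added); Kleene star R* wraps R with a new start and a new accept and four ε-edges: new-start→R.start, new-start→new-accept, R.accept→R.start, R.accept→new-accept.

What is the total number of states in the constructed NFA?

10

Building bottom-up:
Each of the 5 symbol leaves contributes a 2-state fragment.
  bcd = 4 states
  (bcd)* = 6 states
  (bcd)*b = 7 states
  ((bcd)*b)* = 9 states
  c((bcd)*b)* = 10 states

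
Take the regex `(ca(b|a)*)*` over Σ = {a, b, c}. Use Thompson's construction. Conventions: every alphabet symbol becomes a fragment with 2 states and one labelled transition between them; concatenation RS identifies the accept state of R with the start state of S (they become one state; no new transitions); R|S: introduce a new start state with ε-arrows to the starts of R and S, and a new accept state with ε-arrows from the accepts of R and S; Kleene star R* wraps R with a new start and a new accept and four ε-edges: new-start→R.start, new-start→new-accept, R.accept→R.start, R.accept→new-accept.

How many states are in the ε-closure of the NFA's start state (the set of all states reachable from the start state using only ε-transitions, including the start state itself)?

Let C(F) = |ε-closure(F.start)| within fragment F, and note whether F accepts ε. Symbol fragments have C = 1 and do not accept ε. Then:
  b|a → |ε-closure| = 1 + 1 + 1 = 3 (the new accept is not ε-reachable since no branch accepts ε)
  (b|a)* → the star's fresh start ε-reaches both the body's start and the fresh accept: |ε-closure| = 2 + 3 = 5
  ca(b|a)* → |ε-closure| equals the left operand's closure size = 1 (its accept is not ε-reachable, so the closure stops there)
  (ca(b|a)*)* → the star's fresh start ε-reaches both the body's start and the fresh accept: |ε-closure| = 2 + 1 = 3

3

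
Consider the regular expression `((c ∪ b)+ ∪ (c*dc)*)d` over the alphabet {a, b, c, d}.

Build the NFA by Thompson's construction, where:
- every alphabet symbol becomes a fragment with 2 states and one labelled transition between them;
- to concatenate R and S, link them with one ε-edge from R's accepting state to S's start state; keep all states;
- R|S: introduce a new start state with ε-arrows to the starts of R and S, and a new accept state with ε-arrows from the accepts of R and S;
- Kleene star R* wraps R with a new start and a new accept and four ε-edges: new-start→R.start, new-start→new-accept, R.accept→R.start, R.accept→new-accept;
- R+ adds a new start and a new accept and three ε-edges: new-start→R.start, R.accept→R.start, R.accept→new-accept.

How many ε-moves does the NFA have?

By structural recursion:
Each of the 6 symbol leaves contributes 0 ε-transitions.
  c ∪ b → 4 ε-transitions
  (c ∪ b)+ → 7 ε-transitions
  c* → 4 ε-transitions
  c*dc → 6 ε-transitions
  (c*dc)* → 10 ε-transitions
  (c ∪ b)+ ∪ (c*dc)* → 21 ε-transitions
  ((c ∪ b)+ ∪ (c*dc)*)d → 22 ε-transitions

22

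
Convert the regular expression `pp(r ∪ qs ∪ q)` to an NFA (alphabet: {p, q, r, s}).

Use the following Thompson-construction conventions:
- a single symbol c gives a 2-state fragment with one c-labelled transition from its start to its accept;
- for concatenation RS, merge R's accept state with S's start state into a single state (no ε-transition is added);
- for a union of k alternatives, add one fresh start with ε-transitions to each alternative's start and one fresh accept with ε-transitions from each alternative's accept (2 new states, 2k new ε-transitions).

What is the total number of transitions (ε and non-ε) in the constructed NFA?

By structural recursion:
Each of the 6 symbol leaves contributes 1 transition (1 symbol, 0 ε).
  qs = 2 transitions (2 symbol, 0 ε)
  r ∪ qs ∪ q = 10 transitions (4 symbol, 6 ε)
  pp(r ∪ qs ∪ q) = 12 transitions (6 symbol, 6 ε)

12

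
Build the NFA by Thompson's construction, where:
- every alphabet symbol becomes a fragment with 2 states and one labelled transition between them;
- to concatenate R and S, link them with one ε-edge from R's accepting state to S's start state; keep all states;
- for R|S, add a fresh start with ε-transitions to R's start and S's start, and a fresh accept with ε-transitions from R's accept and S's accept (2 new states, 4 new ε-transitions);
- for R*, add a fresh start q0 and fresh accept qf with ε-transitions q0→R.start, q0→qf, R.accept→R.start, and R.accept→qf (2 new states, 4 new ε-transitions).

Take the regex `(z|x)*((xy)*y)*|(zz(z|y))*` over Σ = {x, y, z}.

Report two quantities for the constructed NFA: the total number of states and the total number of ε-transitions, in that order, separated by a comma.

32, 33

Per subexpression:
Each of the 9 symbol leaves contributes 2 states and 0 ε-transitions.
  z|x : 6 states, 4 ε-transitions
  (z|x)* : 8 states, 8 ε-transitions
  xy : 4 states, 1 ε-transition
  (xy)* : 6 states, 5 ε-transitions
  (xy)*y : 8 states, 6 ε-transitions
  ((xy)*y)* : 10 states, 10 ε-transitions
  (z|x)*((xy)*y)* : 18 states, 19 ε-transitions
  z|y : 6 states, 4 ε-transitions
  zz(z|y) : 10 states, 6 ε-transitions
  (zz(z|y))* : 12 states, 10 ε-transitions
  (z|x)*((xy)*y)*|(zz(z|y))* : 32 states, 33 ε-transitions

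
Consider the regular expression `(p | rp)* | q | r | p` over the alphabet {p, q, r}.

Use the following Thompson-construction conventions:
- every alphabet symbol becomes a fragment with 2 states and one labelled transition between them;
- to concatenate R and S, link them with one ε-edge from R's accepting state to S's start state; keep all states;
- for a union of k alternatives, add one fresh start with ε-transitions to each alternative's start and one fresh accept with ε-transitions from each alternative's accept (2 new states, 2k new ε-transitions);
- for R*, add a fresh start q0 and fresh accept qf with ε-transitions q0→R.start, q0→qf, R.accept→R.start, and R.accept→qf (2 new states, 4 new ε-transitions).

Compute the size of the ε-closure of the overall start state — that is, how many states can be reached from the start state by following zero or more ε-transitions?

Compute the ε-closure size of each fragment's start state recursively; a symbol fragment's start has no outgoing ε-edge, so its closure is just itself (size 1).
  rp : C equals the left operand's closure size = 1 (its accept is not ε-reachable, so the closure stops there)
  p | rp : new start ε-reaches every alternative's start; none of them accept ε, so the new accept is not reached: C = 1 + 1 + 1 = 3
  (p | rp)* : C = 1 (new start) + 3 (body) + 1 (new accept) = 5
  (p | rp)* | q | r | p : C = 1 (new start) + (5 + 1 + 1 + 1) + 1 (new accept, since some branch ε-reaches its own accept) = 10

10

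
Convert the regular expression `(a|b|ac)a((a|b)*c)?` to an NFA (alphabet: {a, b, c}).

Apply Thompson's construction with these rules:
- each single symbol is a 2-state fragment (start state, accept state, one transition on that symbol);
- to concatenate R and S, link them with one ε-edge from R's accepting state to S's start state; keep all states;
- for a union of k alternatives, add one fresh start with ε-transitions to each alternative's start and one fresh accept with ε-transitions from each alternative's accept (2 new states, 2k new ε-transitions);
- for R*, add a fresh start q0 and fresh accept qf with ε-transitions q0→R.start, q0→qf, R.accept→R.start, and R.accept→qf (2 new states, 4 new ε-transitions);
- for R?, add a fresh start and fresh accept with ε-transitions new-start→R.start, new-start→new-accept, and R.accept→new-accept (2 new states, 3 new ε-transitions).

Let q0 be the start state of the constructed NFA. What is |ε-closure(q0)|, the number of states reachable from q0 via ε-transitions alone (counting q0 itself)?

4

Work bottom-up. For each fragment F, track |ε-closure(F.start)| and whether F's accept lies in that closure (i.e. whether F accepts ε). A single-symbol fragment has closure size 1 and does not accept ε.
  ac : |closure| equals the left operand's closure size = 1 (its accept is not ε-reachable, so the closure stops there)
  a|b|ac : |closure| = 1 + 1 + 1 + 1 = 4 (the new accept is not ε-reachable since no branch accepts ε)
  a|b : |closure| = 1 + 1 + 1 = 3 (the new accept is not ε-reachable since no branch accepts ε)
  (a|b)* : the star's fresh start ε-reaches both the body's start and the fresh accept: |closure| = 2 + 3 = 5
  (a|b)*c : the left operand accepts ε, so the closure extends into the next operand (via the concat ε-link); |closure| = 5 + 1 = 6
  ((a|b)*c)? : |closure| = 1 (new start) + 6 (body) + 1 (new accept, via ε) = 8
  (a|b|ac)a((a|b)*c)? : same as the first factor's closure: |closure| = 4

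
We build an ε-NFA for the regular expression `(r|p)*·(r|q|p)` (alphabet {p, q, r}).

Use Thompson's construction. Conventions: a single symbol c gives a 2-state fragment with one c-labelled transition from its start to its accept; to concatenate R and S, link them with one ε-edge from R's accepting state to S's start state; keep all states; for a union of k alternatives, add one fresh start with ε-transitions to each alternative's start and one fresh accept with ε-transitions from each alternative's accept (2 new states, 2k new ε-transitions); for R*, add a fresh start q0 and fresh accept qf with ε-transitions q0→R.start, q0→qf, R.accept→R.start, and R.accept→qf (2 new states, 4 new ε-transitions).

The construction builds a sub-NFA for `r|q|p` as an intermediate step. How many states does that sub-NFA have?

8

Fragment for `r|q|p`:
Each of the 3 symbol leaves contributes a 2-state fragment.
  r|q|p : 8 states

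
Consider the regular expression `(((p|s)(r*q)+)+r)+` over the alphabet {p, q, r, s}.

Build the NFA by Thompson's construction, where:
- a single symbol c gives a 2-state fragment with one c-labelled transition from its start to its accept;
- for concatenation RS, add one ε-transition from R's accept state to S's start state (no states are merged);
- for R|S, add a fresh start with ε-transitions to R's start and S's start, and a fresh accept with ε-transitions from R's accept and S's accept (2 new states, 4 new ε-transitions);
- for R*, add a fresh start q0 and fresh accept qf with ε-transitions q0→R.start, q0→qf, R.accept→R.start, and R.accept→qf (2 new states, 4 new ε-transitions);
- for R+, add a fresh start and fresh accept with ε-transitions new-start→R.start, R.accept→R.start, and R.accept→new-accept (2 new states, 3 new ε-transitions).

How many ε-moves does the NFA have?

By structural recursion:
Each of the 5 symbol leaves contributes 0 ε-transitions.
  p|s = 4 ε-transitions
  r* = 4 ε-transitions
  r*q = 5 ε-transitions
  (r*q)+ = 8 ε-transitions
  (p|s)(r*q)+ = 13 ε-transitions
  ((p|s)(r*q)+)+ = 16 ε-transitions
  ((p|s)(r*q)+)+r = 17 ε-transitions
  (((p|s)(r*q)+)+r)+ = 20 ε-transitions

20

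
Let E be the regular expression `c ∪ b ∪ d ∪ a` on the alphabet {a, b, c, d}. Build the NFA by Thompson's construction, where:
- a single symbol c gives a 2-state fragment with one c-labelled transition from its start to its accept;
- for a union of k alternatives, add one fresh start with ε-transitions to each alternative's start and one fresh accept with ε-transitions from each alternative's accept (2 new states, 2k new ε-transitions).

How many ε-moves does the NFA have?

8

Building bottom-up:
Each of the 4 symbol leaves contributes 0 ε-transitions.
  c ∪ b ∪ d ∪ a → 8 ε-transitions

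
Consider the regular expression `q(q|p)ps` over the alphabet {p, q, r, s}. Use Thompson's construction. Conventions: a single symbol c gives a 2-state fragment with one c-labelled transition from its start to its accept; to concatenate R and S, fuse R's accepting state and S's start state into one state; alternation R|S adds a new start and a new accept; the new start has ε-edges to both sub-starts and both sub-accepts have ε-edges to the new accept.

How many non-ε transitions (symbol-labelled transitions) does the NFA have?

5

Building bottom-up:
Each of the 5 symbol leaves contributes exactly 1 symbol transition.
  q|p — 2 symbol transitions
  q(q|p)ps — 5 symbol transitions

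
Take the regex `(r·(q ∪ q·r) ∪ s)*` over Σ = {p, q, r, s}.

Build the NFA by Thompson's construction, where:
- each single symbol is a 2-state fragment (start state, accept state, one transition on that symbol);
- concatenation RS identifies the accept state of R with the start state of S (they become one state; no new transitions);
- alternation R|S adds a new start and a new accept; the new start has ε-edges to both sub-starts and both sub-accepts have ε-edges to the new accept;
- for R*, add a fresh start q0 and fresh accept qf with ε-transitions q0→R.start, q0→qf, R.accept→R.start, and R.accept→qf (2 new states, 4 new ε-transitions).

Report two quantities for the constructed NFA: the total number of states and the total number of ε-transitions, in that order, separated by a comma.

14, 12

Bottom-up over the parse tree:
Each of the 5 symbol leaves contributes 2 states and 0 ε-transitions.
  q·r — 3 states, 0 ε-transitions
  q ∪ q·r — 7 states, 4 ε-transitions
  r·(q ∪ q·r) — 8 states, 4 ε-transitions
  r·(q ∪ q·r) ∪ s — 12 states, 8 ε-transitions
  (r·(q ∪ q·r) ∪ s)* — 14 states, 12 ε-transitions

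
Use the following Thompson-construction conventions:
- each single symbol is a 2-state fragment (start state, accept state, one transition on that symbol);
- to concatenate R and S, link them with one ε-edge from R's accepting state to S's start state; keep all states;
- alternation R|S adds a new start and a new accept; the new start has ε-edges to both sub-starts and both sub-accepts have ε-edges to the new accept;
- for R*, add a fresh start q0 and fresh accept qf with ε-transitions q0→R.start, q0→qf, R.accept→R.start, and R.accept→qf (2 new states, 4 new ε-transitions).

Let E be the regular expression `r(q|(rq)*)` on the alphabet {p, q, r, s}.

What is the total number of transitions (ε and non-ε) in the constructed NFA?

By structural recursion:
Each of the 4 symbol leaves contributes 1 transition (1 symbol, 0 ε).
  rq → 3 transitions (2 symbol, 1 ε)
  (rq)* → 7 transitions (2 symbol, 5 ε)
  q|(rq)* → 12 transitions (3 symbol, 9 ε)
  r(q|(rq)*) → 14 transitions (4 symbol, 10 ε)

14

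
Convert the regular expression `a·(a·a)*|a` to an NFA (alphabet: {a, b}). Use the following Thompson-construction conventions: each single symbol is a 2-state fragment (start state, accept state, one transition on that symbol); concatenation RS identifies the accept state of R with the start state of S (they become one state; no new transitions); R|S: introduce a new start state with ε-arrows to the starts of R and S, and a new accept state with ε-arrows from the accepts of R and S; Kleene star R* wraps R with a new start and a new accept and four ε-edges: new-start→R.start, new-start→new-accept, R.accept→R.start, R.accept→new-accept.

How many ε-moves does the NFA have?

8

Per subexpression:
Each of the 4 symbol leaves contributes 0 ε-transitions.
  a·a — 0 ε-transitions
  (a·a)* — 4 ε-transitions
  a·(a·a)* — 4 ε-transitions
  a·(a·a)*|a — 8 ε-transitions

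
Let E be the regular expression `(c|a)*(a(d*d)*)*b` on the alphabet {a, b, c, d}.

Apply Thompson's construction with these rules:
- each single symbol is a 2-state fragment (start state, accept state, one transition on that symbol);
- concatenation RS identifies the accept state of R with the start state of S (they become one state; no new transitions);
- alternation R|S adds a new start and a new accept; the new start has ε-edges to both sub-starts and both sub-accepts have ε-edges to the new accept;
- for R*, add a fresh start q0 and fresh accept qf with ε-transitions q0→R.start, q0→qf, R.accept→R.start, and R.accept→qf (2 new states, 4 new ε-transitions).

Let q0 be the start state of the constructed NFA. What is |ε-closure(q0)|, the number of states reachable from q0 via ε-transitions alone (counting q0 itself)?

7

Let C(F) = |ε-closure(F.start)| within fragment F, and note whether F accepts ε. Symbol fragments have C = 1 and do not accept ε. Then:
  c|a — new start ε-reaches every alternative's start; none of them accept ε, so the new accept is not reached: |closure| = 1 + 1 + 1 = 3
  (c|a)* — new start has ε-edges to the inner start and to the new accept, so |closure| = 2 + 3 = 5
  d* — the star's fresh start ε-reaches both the body's start and the fresh accept: |closure| = 2 + 1 = 3
  d*d — |closure| = 3 + (1−1) = 3 (closure spills across the concat boundary because the left factor accepts ε)
  (d*d)* — new start has ε-edges to the inner start and to the new accept, so |closure| = 2 + 3 = 5
  a(d*d)* — same as the first factor's closure: |closure| = 1
  (a(d*d)*)* — new start has ε-edges to the inner start and to the new accept, so |closure| = 2 + 1 = 3
  (c|a)*(a(d*d)*)*b — the left operand accepts ε, so the closure extends into the next operand (the shared merged state is already counted); |closure| = 5 + (3−1) + (1−1) = 7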